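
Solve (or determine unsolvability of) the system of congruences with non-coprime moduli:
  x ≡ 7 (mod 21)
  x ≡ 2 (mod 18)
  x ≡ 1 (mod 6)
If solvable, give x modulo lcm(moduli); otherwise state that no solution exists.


Moduli 21, 18, 6 are not pairwise coprime, so CRT works modulo lcm(m_i) when all pairwise compatibility conditions hold.
Pairwise compatibility: gcd(m_i, m_j) must divide a_i - a_j for every pair.
Merge one congruence at a time:
  Start: x ≡ 7 (mod 21).
  Combine with x ≡ 2 (mod 18): gcd(21, 18) = 3, and 2 - 7 = -5 is NOT divisible by 3.
    ⇒ system is inconsistent (no integer solution).

No solution (the system is inconsistent).


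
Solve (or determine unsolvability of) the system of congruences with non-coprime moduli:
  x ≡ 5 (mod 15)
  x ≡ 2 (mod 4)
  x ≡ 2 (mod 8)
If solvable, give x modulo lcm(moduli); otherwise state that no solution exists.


Moduli 15, 4, 8 are not pairwise coprime, so CRT works modulo lcm(m_i) when all pairwise compatibility conditions hold.
Pairwise compatibility: gcd(m_i, m_j) must divide a_i - a_j for every pair.
Merge one congruence at a time:
  Start: x ≡ 5 (mod 15).
  Combine with x ≡ 2 (mod 4): gcd(15, 4) = 1; 2 - 5 = -3, which IS divisible by 1, so compatible.
    Write x = 5 + 15·t and substitute into x ≡ 2 (mod 4): 15·t ≡ 2 − 5 = -3 (mod 4).
    Reduce coefficients mod 4: 3·t ≡ 1 (mod 4).
    The inverse of 3 mod 4 is 3 (since 3·3 = 9 = 2·4 + 1), so t ≡ 3·1 = 3 ≡ 3 (mod 4).
    Then x = 5 + 15·3 = 50, valid modulo lcm(15, 4) = 60: x ≡ 50 (mod 60).
  Combine with x ≡ 2 (mod 8): gcd(60, 8) = 4; 2 - 50 = -48, which IS divisible by 4, so compatible.
    Write x = 50 + 60·t and substitute into x ≡ 2 (mod 8): 60·t ≡ 2 − 50 = -48 (mod 8).
    Divide the congruence (and modulus) by g = 4: 15·t ≡ -12 (mod 2).
    Reduce coefficients mod 2: 1·t ≡ 0 (mod 2).
    So t ≡ 0 (mod 2).
    Then x = 50 + 60·0 = 50, valid modulo lcm(60, 8) = 120: x ≡ 50 (mod 120).
Verify: 50 mod 15 = 5, 50 mod 4 = 2, 50 mod 8 = 2.

x ≡ 50 (mod 120).


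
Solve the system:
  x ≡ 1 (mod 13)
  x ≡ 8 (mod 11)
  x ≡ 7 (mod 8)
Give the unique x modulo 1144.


Moduli 13, 11, 8 are pairwise coprime; by CRT there is a unique solution modulo M = 13 · 11 · 8 = 1144.
Solve pairwise, accumulating the modulus:
  Start with x ≡ 1 (mod 13).
  Combine with x ≡ 8 (mod 11): since gcd(13, 11) = 1, we get a unique residue mod 143.
    Write x = 1 + 13·t and substitute into x ≡ 8 (mod 11): 13·t ≡ 8 − 1 = 7 (mod 11).
    Reduce coefficients mod 11: 2·t ≡ 7 (mod 11).
    The inverse of 2 mod 11 is 6 (since 2·6 = 12 = 1·11 + 1), so t ≡ 6·7 = 42 ≡ 9 (mod 11).
    Then x = 1 + 13·9 = 118, valid modulo lcm(13, 11) = 143: x ≡ 118 (mod 143).
  Combine with x ≡ 7 (mod 8): since gcd(143, 8) = 1, we get a unique residue mod 1144.
    Write x = 118 + 143·t and substitute into x ≡ 7 (mod 8): 143·t ≡ 7 − 118 = -111 (mod 8).
    Reduce coefficients mod 8: 7·t ≡ 1 (mod 8).
    The inverse of 7 mod 8 is 7 (since 7·7 = 49 = 6·8 + 1), so t ≡ 7·1 = 7 ≡ 7 (mod 8).
    Then x = 118 + 143·7 = 1119, valid modulo lcm(143, 8) = 1144: x ≡ 1119 (mod 1144).
Verify: 1119 mod 13 = 1 ✓, 1119 mod 11 = 8 ✓, 1119 mod 8 = 7 ✓.

x ≡ 1119 (mod 1144).


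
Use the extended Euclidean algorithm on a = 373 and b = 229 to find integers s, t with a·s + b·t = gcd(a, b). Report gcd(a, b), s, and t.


Euclidean algorithm on (373, 229) — divide until remainder is 0:
  373 = 1 · 229 + 144
  229 = 1 · 144 + 85
  144 = 1 · 85 + 59
  85 = 1 · 59 + 26
  59 = 2 · 26 + 7
  26 = 3 · 7 + 5
  7 = 1 · 5 + 2
  5 = 2 · 2 + 1
  2 = 2 · 1 + 0
gcd(373, 229) = 1.
Track Bezout coefficients alongside the remainders: start with r₀ = 373 = a·1 + b·0 (s = 1, t = 0) and r₁ = 229 = a·0 + b·1 (s = 0, t = 1); each new remainder r_{k+1} = r_{k-1} − q_k·r_k inherits s_{k+1} = s_{k-1} − q_k·s_k, t_{k+1} = t_{k-1} − q_k·t_k, so r_k = a·s_k + b·t_k at every step:
  q = 1: r = 144, s = 1 − 1·0 = 1, t = 0 − 1·1 = -1  (check: 373·1 + 229·(-1) = 144)
  q = 1: r = 85, s = 0 − 1·1 = -1, t = 1 − 1·(-1) = 2  (check: 373·(-1) + 229·2 = 85)
  q = 1: r = 59, s = 1 − 1·(-1) = 2, t = -1 − 1·2 = -3  (check: 373·2 + 229·(-3) = 59)
  q = 1: r = 26, s = -1 − 1·2 = -3, t = 2 − 1·(-3) = 5  (check: 373·(-3) + 229·5 = 26)
  q = 2: r = 7, s = 2 − 2·(-3) = 8, t = -3 − 2·5 = -13  (check: 373·8 + 229·(-13) = 7)
  q = 3: r = 5, s = -3 − 3·8 = -27, t = 5 − 3·(-13) = 44  (check: 373·(-27) + 229·44 = 5)
  q = 1: r = 2, s = 8 − 1·(-27) = 35, t = -13 − 1·44 = -57  (check: 373·35 + 229·(-57) = 2)
  q = 2: r = 1, s = -27 − 2·35 = -97, t = 44 − 2·(-57) = 158  (check: 373·(-97) + 229·158 = 1)
The row with r = 1 (the gcd) gives the Bezout coefficients s = -97, t = 158.
Result: 373 · (-97) + 229 · (158) = 1.

gcd(373, 229) = 1; s = -97, t = 158 (check: 373·(-97) + 229·158 = 1).


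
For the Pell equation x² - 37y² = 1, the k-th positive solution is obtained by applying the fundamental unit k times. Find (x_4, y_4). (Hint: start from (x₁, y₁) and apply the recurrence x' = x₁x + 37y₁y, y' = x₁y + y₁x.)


Step 1: Find the fundamental solution (x₁, y₁) of x² - 37y² = 1.
  Expand √37 as a continued fraction. a₀ = ⌊√37⌋ = 6; iterate m_{k+1} = d_k·a_k − m_k, d_{k+1} = (37 − m_{k+1}²)/d_k, a_{k+1} = ⌊(a₀ + m_{k+1})/d_{k+1}⌋ (starting m₀ = 0, d₀ = 1), with convergents p_k = a_k·p_{k-1} + p_{k-2}, q_k = a_k·q_{k-1} + q_{k-2} (p₋₁ = 1, q₋₁ = 0):
  k = 0: a₀ = 6; p₀/q₀ = 6/1; p₀² − 37·q₀² = 36 − 37 = -1.
  k = 1: m = 6, d = 1, a = ⌊(6 + 6)/1⌋ = 12; p/q = (12·6 + 1)/(12·1 + 0) = 73/12; p² − 37·q² = 5329 − 5328 = 1.
  The first convergent with p² − 37·q² = 1 gives the fundamental solution (x₁, y₁) = (73, 12).
Step 2: Apply the recurrence (x_{n+1}, y_{n+1}) = (x₁x_n + 37y₁y_n, x₁y_n + y₁x_n) repeatedly.
  From (x_1, y_1) = (73, 12): x_2 = 73·73 + 37·12·12 = 10657; y_2 = 73·12 + 12·73 = 1752.
  From (x_2, y_2) = (10657, 1752): x_3 = 73·10657 + 37·12·1752 = 1555849; y_3 = 73·1752 + 12·10657 = 255780.
  From (x_3, y_3) = (1555849, 255780): x_4 = 73·1555849 + 37·12·255780 = 227143297; y_4 = 73·255780 + 12·1555849 = 37342128.
Step 3: Verify x_4² - 37·y_4² = 51594077372030209 - 51594077372030208 = 1 (should be 1). ✓

(x_1, y_1) = (73, 12); (x_4, y_4) = (227143297, 37342128).


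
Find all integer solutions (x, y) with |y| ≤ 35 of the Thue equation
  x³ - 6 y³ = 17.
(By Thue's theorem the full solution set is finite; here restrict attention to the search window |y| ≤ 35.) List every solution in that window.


The equation is x³ - 6y³ = 17. For fixed y, x³ = 6·y³ + 17, so a solution requires the RHS to be a perfect cube.
Strategy: iterate y from -35 to 35, compute RHS = 6·y³ + 17, and check whether it is a (positive or negative) perfect cube.
Check small values of y:
  y = 0: RHS = 17 is not a perfect cube.
  y = 1: RHS = 23 is not a perfect cube.
  y = -1: RHS = 11 is not a perfect cube.
  y = 2: RHS = 65 is not a perfect cube.
  y = -2: RHS = -31 is not a perfect cube.
  y = 3: RHS = 179 is not a perfect cube.
  y = -3: RHS = -145 is not a perfect cube.
Continuing the search up to |y| = 35 finds no solutions either.
No (x, y) in the scanned range satisfies the equation.

No integer solutions with |y| ≤ 35.


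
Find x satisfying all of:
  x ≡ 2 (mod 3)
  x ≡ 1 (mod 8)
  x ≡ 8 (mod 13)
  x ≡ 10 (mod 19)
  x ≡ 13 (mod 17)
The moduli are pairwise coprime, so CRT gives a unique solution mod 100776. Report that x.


Product of moduli M = 3 · 8 · 13 · 19 · 17 = 100776.
Merge one congruence at a time:
  Start: x ≡ 2 (mod 3).
  Combine with x ≡ 1 (mod 8); new modulus lcm = 24.
    Write x = 2 + 3·t and substitute into x ≡ 1 (mod 8): 3·t ≡ 1 − 2 = -1 (mod 8).
    Reduce coefficients mod 8: 3·t ≡ 7 (mod 8).
    The inverse of 3 mod 8 is 3 (since 3·3 = 9 = 1·8 + 1), so t ≡ 3·7 = 21 ≡ 5 (mod 8).
    Then x = 2 + 3·5 = 17, valid modulo lcm(3, 8) = 24: x ≡ 17 (mod 24).
  Combine with x ≡ 8 (mod 13); new modulus lcm = 312.
    Write x = 17 + 24·t and substitute into x ≡ 8 (mod 13): 24·t ≡ 8 − 17 = -9 (mod 13).
    Reduce coefficients mod 13: 11·t ≡ 4 (mod 13).
    The inverse of 11 mod 13 is 6 (since 11·6 = 66 = 5·13 + 1), so t ≡ 6·4 = 24 ≡ 11 (mod 13).
    Then x = 17 + 24·11 = 281, valid modulo lcm(24, 13) = 312: x ≡ 281 (mod 312).
  Combine with x ≡ 10 (mod 19); new modulus lcm = 5928.
    Write x = 281 + 312·t and substitute into x ≡ 10 (mod 19): 312·t ≡ 10 − 281 = -271 (mod 19).
    Reduce coefficients mod 19: 8·t ≡ 14 (mod 19).
    The inverse of 8 mod 19 is 12 (since 8·12 = 96 = 5·19 + 1), so t ≡ 12·14 = 168 ≡ 16 (mod 19).
    Then x = 281 + 312·16 = 5273, valid modulo lcm(312, 19) = 5928: x ≡ 5273 (mod 5928).
  Combine with x ≡ 13 (mod 17); new modulus lcm = 100776.
    Write x = 5273 + 5928·t and substitute into x ≡ 13 (mod 17): 5928·t ≡ 13 − 5273 = -5260 (mod 17).
    Reduce coefficients mod 17: 12·t ≡ 10 (mod 17).
    The inverse of 12 mod 17 is 10 (since 12·10 = 120 = 7·17 + 1), so t ≡ 10·10 = 100 ≡ 15 (mod 17).
    Then x = 5273 + 5928·15 = 94193, valid modulo lcm(5928, 17) = 100776: x ≡ 94193 (mod 100776).
Verify against each original: 94193 mod 3 = 2, 94193 mod 8 = 1, 94193 mod 13 = 8, 94193 mod 19 = 10, 94193 mod 17 = 13.

x ≡ 94193 (mod 100776).


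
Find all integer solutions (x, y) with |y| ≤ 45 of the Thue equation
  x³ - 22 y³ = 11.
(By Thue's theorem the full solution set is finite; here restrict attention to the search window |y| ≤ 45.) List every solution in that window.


The equation is x³ - 22y³ = 11. For fixed y, x³ = 22·y³ + 11, so a solution requires the RHS to be a perfect cube.
Strategy: iterate y from -45 to 45, compute RHS = 22·y³ + 11, and check whether it is a (positive or negative) perfect cube.
Check small values of y:
  y = 0: RHS = 11 is not a perfect cube.
  y = 1: RHS = 33 is not a perfect cube.
  y = -1: RHS = -11 is not a perfect cube.
  y = 2: RHS = 187 is not a perfect cube.
  y = -2: RHS = -165 is not a perfect cube.
  y = 3: RHS = 605 is not a perfect cube.
  y = -3: RHS = -583 is not a perfect cube.
Continuing the search up to |y| = 45 finds no solutions either.
No (x, y) in the scanned range satisfies the equation.

No integer solutions with |y| ≤ 45.


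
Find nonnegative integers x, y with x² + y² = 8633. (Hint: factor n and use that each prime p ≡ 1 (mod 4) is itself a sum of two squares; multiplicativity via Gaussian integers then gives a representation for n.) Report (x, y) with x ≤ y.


Step 1: Factor n = 8633 = 89 · 97.
Step 2: Check the mod-4 condition on each prime factor: 89 ≡ 1 (mod 4), exponent 1; 97 ≡ 1 (mod 4), exponent 1.
All primes ≡ 3 (mod 4) appear to even exponent (or don't appear), so by the two-squares theorem n IS expressible as a sum of two squares.
Step 3: Build a representation. Here n = 89 · 97 is a product of primes ≡ 1 (mod 4). Each prime p ≡ 1 (mod 4) is itself a sum of two squares; find a² by testing p − a² for a perfect square:
  89: 89 − 1² = 88, 89 − 2² = 85, 89 − 3² = 80, 89 − 4² = 73, 89 − 5² = 64 = 8² ⇒ 89 = 5² + 8².
  97: 97 − 1² = 96, 97 − 2² = 93, 97 − 3² = 88, 97 − 4² = 81 = 9² ⇒ 97 = 4² + 9².
  Combine using the Brahmagupta–Fibonacci identity (a² + b²)(c² + d²) = (ac − bd)² + (ad + bc)² = (ac + bd)² + (ad − bc)²:
  89 · 97 = 8633: from (5² + 8²)(4² + 9²), take (5·4 − 8·9, 5·9 + 8·4) = (20 − 72, 45 + 32) = (-52, 77); dropping signs (only squares matter) gives (52, 77); check 52² + 77² = 2704 + 5929 = 8633 ✓.
Step 4: Order so x ≤ y and verify: 52² + 77² = 2704 + 5929 = 8633 = n. ✓

n = 8633 = 52² + 77² (one valid representation with x ≤ y).


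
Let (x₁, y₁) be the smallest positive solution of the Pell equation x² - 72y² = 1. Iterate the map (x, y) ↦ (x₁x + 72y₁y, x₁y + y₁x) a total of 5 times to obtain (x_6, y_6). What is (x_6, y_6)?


Step 1: Find the fundamental solution (x₁, y₁) of x² - 72y² = 1.
  Expand √72 as a continued fraction. a₀ = ⌊√72⌋ = 8; iterate m_{k+1} = d_k·a_k − m_k, d_{k+1} = (72 − m_{k+1}²)/d_k, a_{k+1} = ⌊(a₀ + m_{k+1})/d_{k+1}⌋ (starting m₀ = 0, d₀ = 1), with convergents p_k = a_k·p_{k-1} + p_{k-2}, q_k = a_k·q_{k-1} + q_{k-2} (p₋₁ = 1, q₋₁ = 0):
  k = 0: a₀ = 8; p₀/q₀ = 8/1; p₀² − 72·q₀² = 64 − 72 = -8.
  k = 1: m = 8, d = 8, a = ⌊(8 + 8)/8⌋ = 2; p/q = (2·8 + 1)/(2·1 + 0) = 17/2; p² − 72·q² = 289 − 288 = 1.
  The first convergent with p² − 72·q² = 1 gives the fundamental solution (x₁, y₁) = (17, 2).
Step 2: Apply the recurrence (x_{n+1}, y_{n+1}) = (x₁x_n + 72y₁y_n, x₁y_n + y₁x_n) repeatedly.
  From (x_1, y_1) = (17, 2): x_2 = 17·17 + 72·2·2 = 577; y_2 = 17·2 + 2·17 = 68.
  From (x_2, y_2) = (577, 68): x_3 = 17·577 + 72·2·68 = 19601; y_3 = 17·68 + 2·577 = 2310.
  From (x_3, y_3) = (19601, 2310): x_4 = 17·19601 + 72·2·2310 = 665857; y_4 = 17·2310 + 2·19601 = 78472.
  From (x_4, y_4) = (665857, 78472): x_5 = 17·665857 + 72·2·78472 = 22619537; y_5 = 17·78472 + 2·665857 = 2665738.
  From (x_5, y_5) = (22619537, 2665738): x_6 = 17·22619537 + 72·2·2665738 = 768398401; y_6 = 17·2665738 + 2·22619537 = 90556620.
Step 3: Verify x_6² - 72·y_6² = 590436102659356801 - 590436102659356800 = 1 (should be 1). ✓

(x_1, y_1) = (17, 2); (x_6, y_6) = (768398401, 90556620).


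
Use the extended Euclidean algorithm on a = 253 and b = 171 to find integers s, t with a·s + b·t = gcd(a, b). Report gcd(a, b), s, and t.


Euclidean algorithm on (253, 171) — divide until remainder is 0:
  253 = 1 · 171 + 82
  171 = 2 · 82 + 7
  82 = 11 · 7 + 5
  7 = 1 · 5 + 2
  5 = 2 · 2 + 1
  2 = 2 · 1 + 0
gcd(253, 171) = 1.
Track Bezout coefficients alongside the remainders: start with r₀ = 253 = a·1 + b·0 (s = 1, t = 0) and r₁ = 171 = a·0 + b·1 (s = 0, t = 1); each new remainder r_{k+1} = r_{k-1} − q_k·r_k inherits s_{k+1} = s_{k-1} − q_k·s_k, t_{k+1} = t_{k-1} − q_k·t_k, so r_k = a·s_k + b·t_k at every step:
  q = 1: r = 82, s = 1 − 1·0 = 1, t = 0 − 1·1 = -1  (check: 253·1 + 171·(-1) = 82)
  q = 2: r = 7, s = 0 − 2·1 = -2, t = 1 − 2·(-1) = 3  (check: 253·(-2) + 171·3 = 7)
  q = 11: r = 5, s = 1 − 11·(-2) = 23, t = -1 − 11·3 = -34  (check: 253·23 + 171·(-34) = 5)
  q = 1: r = 2, s = -2 − 1·23 = -25, t = 3 − 1·(-34) = 37  (check: 253·(-25) + 171·37 = 2)
  q = 2: r = 1, s = 23 − 2·(-25) = 73, t = -34 − 2·37 = -108  (check: 253·73 + 171·(-108) = 1)
The row with r = 1 (the gcd) gives the Bezout coefficients s = 73, t = -108.
Result: 253 · (73) + 171 · (-108) = 1.

gcd(253, 171) = 1; s = 73, t = -108 (check: 253·73 + 171·(-108) = 1).


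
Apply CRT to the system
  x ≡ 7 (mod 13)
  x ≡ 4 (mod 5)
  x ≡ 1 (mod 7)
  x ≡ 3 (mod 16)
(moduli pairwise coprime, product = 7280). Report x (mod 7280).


Product of moduli M = 13 · 5 · 7 · 16 = 7280.
Merge one congruence at a time:
  Start: x ≡ 7 (mod 13).
  Combine with x ≡ 4 (mod 5); new modulus lcm = 65.
    Write x = 7 + 13·t and substitute into x ≡ 4 (mod 5): 13·t ≡ 4 − 7 = -3 (mod 5).
    Reduce coefficients mod 5: 3·t ≡ 2 (mod 5).
    The inverse of 3 mod 5 is 2 (since 3·2 = 6 = 1·5 + 1), so t ≡ 2·2 = 4 ≡ 4 (mod 5).
    Then x = 7 + 13·4 = 59, valid modulo lcm(13, 5) = 65: x ≡ 59 (mod 65).
  Combine with x ≡ 1 (mod 7); new modulus lcm = 455.
    Write x = 59 + 65·t and substitute into x ≡ 1 (mod 7): 65·t ≡ 1 − 59 = -58 (mod 7).
    Reduce coefficients mod 7: 2·t ≡ 5 (mod 7).
    The inverse of 2 mod 7 is 4 (since 2·4 = 8 = 1·7 + 1), so t ≡ 4·5 = 20 ≡ 6 (mod 7).
    Then x = 59 + 65·6 = 449, valid modulo lcm(65, 7) = 455: x ≡ 449 (mod 455).
  Combine with x ≡ 3 (mod 16); new modulus lcm = 7280.
    Write x = 449 + 455·t and substitute into x ≡ 3 (mod 16): 455·t ≡ 3 − 449 = -446 (mod 16).
    Reduce coefficients mod 16: 7·t ≡ 2 (mod 16).
    The inverse of 7 mod 16 is 7 (since 7·7 = 49 = 3·16 + 1), so t ≡ 7·2 = 14 ≡ 14 (mod 16).
    Then x = 449 + 455·14 = 6819, valid modulo lcm(455, 16) = 7280: x ≡ 6819 (mod 7280).
Verify against each original: 6819 mod 13 = 7, 6819 mod 5 = 4, 6819 mod 7 = 1, 6819 mod 16 = 3.

x ≡ 6819 (mod 7280).


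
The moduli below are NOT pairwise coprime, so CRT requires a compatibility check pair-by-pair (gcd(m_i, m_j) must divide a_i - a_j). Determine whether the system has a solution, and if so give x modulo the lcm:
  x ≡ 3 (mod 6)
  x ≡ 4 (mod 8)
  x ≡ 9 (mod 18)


Moduli 6, 8, 18 are not pairwise coprime, so CRT works modulo lcm(m_i) when all pairwise compatibility conditions hold.
Pairwise compatibility: gcd(m_i, m_j) must divide a_i - a_j for every pair.
Merge one congruence at a time:
  Start: x ≡ 3 (mod 6).
  Combine with x ≡ 4 (mod 8): gcd(6, 8) = 2, and 4 - 3 = 1 is NOT divisible by 2.
    ⇒ system is inconsistent (no integer solution).

No solution (the system is inconsistent).


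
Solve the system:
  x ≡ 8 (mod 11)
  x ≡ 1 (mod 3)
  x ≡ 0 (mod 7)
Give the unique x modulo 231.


Moduli 11, 3, 7 are pairwise coprime; by CRT there is a unique solution modulo M = 11 · 3 · 7 = 231.
Solve pairwise, accumulating the modulus:
  Start with x ≡ 8 (mod 11).
  Combine with x ≡ 1 (mod 3): since gcd(11, 3) = 1, we get a unique residue mod 33.
    Write x = 8 + 11·t and substitute into x ≡ 1 (mod 3): 11·t ≡ 1 − 8 = -7 (mod 3).
    Reduce coefficients mod 3: 2·t ≡ 2 (mod 3).
    The inverse of 2 mod 3 is 2 (since 2·2 = 4 = 1·3 + 1), so t ≡ 2·2 = 4 ≡ 1 (mod 3).
    Then x = 8 + 11·1 = 19, valid modulo lcm(11, 3) = 33: x ≡ 19 (mod 33).
  Combine with x ≡ 0 (mod 7): since gcd(33, 7) = 1, we get a unique residue mod 231.
    Write x = 19 + 33·t and substitute into x ≡ 0 (mod 7): 33·t ≡ 0 − 19 = -19 (mod 7).
    Reduce coefficients mod 7: 5·t ≡ 2 (mod 7).
    The inverse of 5 mod 7 is 3 (since 5·3 = 15 = 2·7 + 1), so t ≡ 3·2 = 6 ≡ 6 (mod 7).
    Then x = 19 + 33·6 = 217, valid modulo lcm(33, 7) = 231: x ≡ 217 (mod 231).
Verify: 217 mod 11 = 8 ✓, 217 mod 3 = 1 ✓, 217 mod 7 = 0 ✓.

x ≡ 217 (mod 231).


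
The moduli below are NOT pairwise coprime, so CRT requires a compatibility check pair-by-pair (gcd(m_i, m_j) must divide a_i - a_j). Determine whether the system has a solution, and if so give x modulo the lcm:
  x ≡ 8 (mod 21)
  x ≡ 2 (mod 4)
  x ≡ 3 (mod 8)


Moduli 21, 4, 8 are not pairwise coprime, so CRT works modulo lcm(m_i) when all pairwise compatibility conditions hold.
Pairwise compatibility: gcd(m_i, m_j) must divide a_i - a_j for every pair.
Merge one congruence at a time:
  Start: x ≡ 8 (mod 21).
  Combine with x ≡ 2 (mod 4): gcd(21, 4) = 1; 2 - 8 = -6, which IS divisible by 1, so compatible.
    Write x = 8 + 21·t and substitute into x ≡ 2 (mod 4): 21·t ≡ 2 − 8 = -6 (mod 4).
    Reduce coefficients mod 4: 1·t ≡ 2 (mod 4).
    So t ≡ 2 (mod 4).
    Then x = 8 + 21·2 = 50, valid modulo lcm(21, 4) = 84: x ≡ 50 (mod 84).
  Combine with x ≡ 3 (mod 8): gcd(84, 8) = 4, and 3 - 50 = -47 is NOT divisible by 4.
    ⇒ system is inconsistent (no integer solution).

No solution (the system is inconsistent).


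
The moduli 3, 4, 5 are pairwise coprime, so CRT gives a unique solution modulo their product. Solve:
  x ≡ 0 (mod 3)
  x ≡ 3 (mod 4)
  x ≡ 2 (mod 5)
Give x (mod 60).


Moduli 3, 4, 5 are pairwise coprime; by CRT there is a unique solution modulo M = 3 · 4 · 5 = 60.
Solve pairwise, accumulating the modulus:
  Start with x ≡ 0 (mod 3).
  Combine with x ≡ 3 (mod 4): since gcd(3, 4) = 1, we get a unique residue mod 12.
    Write x = 0 + 3·t and substitute into x ≡ 3 (mod 4): 3·t ≡ 3 − 0 = 3 (mod 4).
    The inverse of 3 mod 4 is 3 (since 3·3 = 9 = 2·4 + 1), so t ≡ 3·3 = 9 ≡ 1 (mod 4).
    Then x = 0 + 3·1 = 3, valid modulo lcm(3, 4) = 12: x ≡ 3 (mod 12).
  Combine with x ≡ 2 (mod 5): since gcd(12, 5) = 1, we get a unique residue mod 60.
    Write x = 3 + 12·t and substitute into x ≡ 2 (mod 5): 12·t ≡ 2 − 3 = -1 (mod 5).
    Reduce coefficients mod 5: 2·t ≡ 4 (mod 5).
    The inverse of 2 mod 5 is 3 (since 2·3 = 6 = 1·5 + 1), so t ≡ 3·4 = 12 ≡ 2 (mod 5).
    Then x = 3 + 12·2 = 27, valid modulo lcm(12, 5) = 60: x ≡ 27 (mod 60).
Verify: 27 mod 3 = 0 ✓, 27 mod 4 = 3 ✓, 27 mod 5 = 2 ✓.

x ≡ 27 (mod 60).


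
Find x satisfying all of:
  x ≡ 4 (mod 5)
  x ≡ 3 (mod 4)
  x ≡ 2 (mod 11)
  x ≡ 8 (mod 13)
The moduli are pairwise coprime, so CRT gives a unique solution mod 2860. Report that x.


Product of moduli M = 5 · 4 · 11 · 13 = 2860.
Merge one congruence at a time:
  Start: x ≡ 4 (mod 5).
  Combine with x ≡ 3 (mod 4); new modulus lcm = 20.
    Write x = 4 + 5·t and substitute into x ≡ 3 (mod 4): 5·t ≡ 3 − 4 = -1 (mod 4).
    Reduce coefficients mod 4: 1·t ≡ 3 (mod 4).
    So t ≡ 3 (mod 4).
    Then x = 4 + 5·3 = 19, valid modulo lcm(5, 4) = 20: x ≡ 19 (mod 20).
  Combine with x ≡ 2 (mod 11); new modulus lcm = 220.
    Write x = 19 + 20·t and substitute into x ≡ 2 (mod 11): 20·t ≡ 2 − 19 = -17 (mod 11).
    Reduce coefficients mod 11: 9·t ≡ 5 (mod 11).
    The inverse of 9 mod 11 is 5 (since 9·5 = 45 = 4·11 + 1), so t ≡ 5·5 = 25 ≡ 3 (mod 11).
    Then x = 19 + 20·3 = 79, valid modulo lcm(20, 11) = 220: x ≡ 79 (mod 220).
  Combine with x ≡ 8 (mod 13); new modulus lcm = 2860.
    Write x = 79 + 220·t and substitute into x ≡ 8 (mod 13): 220·t ≡ 8 − 79 = -71 (mod 13).
    Reduce coefficients mod 13: 12·t ≡ 7 (mod 13).
    The inverse of 12 mod 13 is 12 (since 12·12 = 144 = 11·13 + 1), so t ≡ 12·7 = 84 ≡ 6 (mod 13).
    Then x = 79 + 220·6 = 1399, valid modulo lcm(220, 13) = 2860: x ≡ 1399 (mod 2860).
Verify against each original: 1399 mod 5 = 4, 1399 mod 4 = 3, 1399 mod 11 = 2, 1399 mod 13 = 8.

x ≡ 1399 (mod 2860).


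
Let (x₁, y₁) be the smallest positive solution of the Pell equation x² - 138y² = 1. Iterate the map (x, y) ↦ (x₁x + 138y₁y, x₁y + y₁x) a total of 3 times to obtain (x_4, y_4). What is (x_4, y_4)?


Step 1: Find the fundamental solution (x₁, y₁) of x² - 138y² = 1.
  Expand √138 as a continued fraction. a₀ = ⌊√138⌋ = 11; iterate m_{k+1} = d_k·a_k − m_k, d_{k+1} = (138 − m_{k+1}²)/d_k, a_{k+1} = ⌊(a₀ + m_{k+1})/d_{k+1}⌋ (starting m₀ = 0, d₀ = 1), with convergents p_k = a_k·p_{k-1} + p_{k-2}, q_k = a_k·q_{k-1} + q_{k-2} (p₋₁ = 1, q₋₁ = 0):
  k = 0: a₀ = 11; p₀/q₀ = 11/1; p₀² − 138·q₀² = 121 − 138 = -17.
  k = 1: m = 11, d = 17, a = ⌊(11 + 11)/17⌋ = 1; p/q = (1·11 + 1)/(1·1 + 0) = 12/1; p² − 138·q² = 144 − 138 = 6.
  k = 2: m = 6, d = 6, a = ⌊(11 + 6)/6⌋ = 2; p/q = (2·12 + 11)/(2·1 + 1) = 35/3; p² − 138·q² = 1225 − 1242 = -17.
  k = 3: m = 6, d = 17, a = ⌊(11 + 6)/17⌋ = 1; p/q = (1·35 + 12)/(1·3 + 1) = 47/4; p² − 138·q² = 2209 − 2208 = 1.
  The first convergent with p² − 138·q² = 1 gives the fundamental solution (x₁, y₁) = (47, 4).
Step 2: Apply the recurrence (x_{n+1}, y_{n+1}) = (x₁x_n + 138y₁y_n, x₁y_n + y₁x_n) repeatedly.
  From (x_1, y_1) = (47, 4): x_2 = 47·47 + 138·4·4 = 4417; y_2 = 47·4 + 4·47 = 376.
  From (x_2, y_2) = (4417, 376): x_3 = 47·4417 + 138·4·376 = 415151; y_3 = 47·376 + 4·4417 = 35340.
  From (x_3, y_3) = (415151, 35340): x_4 = 47·415151 + 138·4·35340 = 39019777; y_4 = 47·35340 + 4·415151 = 3321584.
Step 3: Verify x_4² - 138·y_4² = 1522542997129729 - 1522542997129728 = 1 (should be 1). ✓

(x_1, y_1) = (47, 4); (x_4, y_4) = (39019777, 3321584).


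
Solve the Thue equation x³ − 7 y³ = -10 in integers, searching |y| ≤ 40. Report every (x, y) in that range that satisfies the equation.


The equation is x³ - 7y³ = -10. For fixed y, x³ = 7·y³ − 10, so a solution requires the RHS to be a perfect cube.
Strategy: iterate y from -40 to 40, compute RHS = 7·y³ − 10, and check whether it is a (positive or negative) perfect cube.
Check small values of y:
  y = 0: RHS = -10 is not a perfect cube.
  y = 1: RHS = -3 is not a perfect cube.
  y = -1: RHS = -17 is not a perfect cube.
  y = 2: RHS = 46 is not a perfect cube.
  y = -2: RHS = -66 is not a perfect cube.
  y = 3: RHS = 179 is not a perfect cube.
  y = -3: RHS = -199 is not a perfect cube.
Continuing the search up to |y| = 40 finds no solutions either.
No (x, y) in the scanned range satisfies the equation.

No integer solutions with |y| ≤ 40.


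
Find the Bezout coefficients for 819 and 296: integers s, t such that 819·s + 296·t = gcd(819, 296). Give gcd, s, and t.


Euclidean algorithm on (819, 296) — divide until remainder is 0:
  819 = 2 · 296 + 227
  296 = 1 · 227 + 69
  227 = 3 · 69 + 20
  69 = 3 · 20 + 9
  20 = 2 · 9 + 2
  9 = 4 · 2 + 1
  2 = 2 · 1 + 0
gcd(819, 296) = 1.
Track Bezout coefficients alongside the remainders: start with r₀ = 819 = a·1 + b·0 (s = 1, t = 0) and r₁ = 296 = a·0 + b·1 (s = 0, t = 1); each new remainder r_{k+1} = r_{k-1} − q_k·r_k inherits s_{k+1} = s_{k-1} − q_k·s_k, t_{k+1} = t_{k-1} − q_k·t_k, so r_k = a·s_k + b·t_k at every step:
  q = 2: r = 227, s = 1 − 2·0 = 1, t = 0 − 2·1 = -2  (check: 819·1 + 296·(-2) = 227)
  q = 1: r = 69, s = 0 − 1·1 = -1, t = 1 − 1·(-2) = 3  (check: 819·(-1) + 296·3 = 69)
  q = 3: r = 20, s = 1 − 3·(-1) = 4, t = -2 − 3·3 = -11  (check: 819·4 + 296·(-11) = 20)
  q = 3: r = 9, s = -1 − 3·4 = -13, t = 3 − 3·(-11) = 36  (check: 819·(-13) + 296·36 = 9)
  q = 2: r = 2, s = 4 − 2·(-13) = 30, t = -11 − 2·36 = -83  (check: 819·30 + 296·(-83) = 2)
  q = 4: r = 1, s = -13 − 4·30 = -133, t = 36 − 4·(-83) = 368  (check: 819·(-133) + 296·368 = 1)
The row with r = 1 (the gcd) gives the Bezout coefficients s = -133, t = 368.
Result: 819 · (-133) + 296 · (368) = 1.

gcd(819, 296) = 1; s = -133, t = 368 (check: 819·(-133) + 296·368 = 1).


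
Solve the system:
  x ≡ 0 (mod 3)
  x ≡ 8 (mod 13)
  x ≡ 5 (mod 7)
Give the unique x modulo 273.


Moduli 3, 13, 7 are pairwise coprime; by CRT there is a unique solution modulo M = 3 · 13 · 7 = 273.
Solve pairwise, accumulating the modulus:
  Start with x ≡ 0 (mod 3).
  Combine with x ≡ 8 (mod 13): since gcd(3, 13) = 1, we get a unique residue mod 39.
    Write x = 0 + 3·t and substitute into x ≡ 8 (mod 13): 3·t ≡ 8 − 0 = 8 (mod 13).
    The inverse of 3 mod 13 is 9 (since 3·9 = 27 = 2·13 + 1), so t ≡ 9·8 = 72 ≡ 7 (mod 13).
    Then x = 0 + 3·7 = 21, valid modulo lcm(3, 13) = 39: x ≡ 21 (mod 39).
  Combine with x ≡ 5 (mod 7): since gcd(39, 7) = 1, we get a unique residue mod 273.
    Write x = 21 + 39·t and substitute into x ≡ 5 (mod 7): 39·t ≡ 5 − 21 = -16 (mod 7).
    Reduce coefficients mod 7: 4·t ≡ 5 (mod 7).
    The inverse of 4 mod 7 is 2 (since 4·2 = 8 = 1·7 + 1), so t ≡ 2·5 = 10 ≡ 3 (mod 7).
    Then x = 21 + 39·3 = 138, valid modulo lcm(39, 7) = 273: x ≡ 138 (mod 273).
Verify: 138 mod 3 = 0 ✓, 138 mod 13 = 8 ✓, 138 mod 7 = 5 ✓.

x ≡ 138 (mod 273).


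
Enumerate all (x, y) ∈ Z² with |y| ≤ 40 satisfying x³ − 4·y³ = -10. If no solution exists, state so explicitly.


The equation is x³ - 4y³ = -10. For fixed y, x³ = 4·y³ − 10, so a solution requires the RHS to be a perfect cube.
Strategy: iterate y from -40 to 40, compute RHS = 4·y³ − 10, and check whether it is a (positive or negative) perfect cube.
Check small values of y:
  y = 0: RHS = -10 is not a perfect cube.
  y = 1: RHS = -6 is not a perfect cube.
  y = -1: RHS = -14 is not a perfect cube.
  y = 2: RHS = 22 is not a perfect cube.
  y = -2: RHS = -42 is not a perfect cube.
  y = 3: RHS = 98 is not a perfect cube.
  y = -3: RHS = -118 is not a perfect cube.
Continuing the search up to |y| = 40 finds no solutions either.
No (x, y) in the scanned range satisfies the equation.

No integer solutions with |y| ≤ 40.


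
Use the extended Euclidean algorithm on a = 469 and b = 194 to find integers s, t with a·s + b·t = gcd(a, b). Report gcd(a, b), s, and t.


Euclidean algorithm on (469, 194) — divide until remainder is 0:
  469 = 2 · 194 + 81
  194 = 2 · 81 + 32
  81 = 2 · 32 + 17
  32 = 1 · 17 + 15
  17 = 1 · 15 + 2
  15 = 7 · 2 + 1
  2 = 2 · 1 + 0
gcd(469, 194) = 1.
Track Bezout coefficients alongside the remainders: start with r₀ = 469 = a·1 + b·0 (s = 1, t = 0) and r₁ = 194 = a·0 + b·1 (s = 0, t = 1); each new remainder r_{k+1} = r_{k-1} − q_k·r_k inherits s_{k+1} = s_{k-1} − q_k·s_k, t_{k+1} = t_{k-1} − q_k·t_k, so r_k = a·s_k + b·t_k at every step:
  q = 2: r = 81, s = 1 − 2·0 = 1, t = 0 − 2·1 = -2  (check: 469·1 + 194·(-2) = 81)
  q = 2: r = 32, s = 0 − 2·1 = -2, t = 1 − 2·(-2) = 5  (check: 469·(-2) + 194·5 = 32)
  q = 2: r = 17, s = 1 − 2·(-2) = 5, t = -2 − 2·5 = -12  (check: 469·5 + 194·(-12) = 17)
  q = 1: r = 15, s = -2 − 1·5 = -7, t = 5 − 1·(-12) = 17  (check: 469·(-7) + 194·17 = 15)
  q = 1: r = 2, s = 5 − 1·(-7) = 12, t = -12 − 1·17 = -29  (check: 469·12 + 194·(-29) = 2)
  q = 7: r = 1, s = -7 − 7·12 = -91, t = 17 − 7·(-29) = 220  (check: 469·(-91) + 194·220 = 1)
The row with r = 1 (the gcd) gives the Bezout coefficients s = -91, t = 220.
Result: 469 · (-91) + 194 · (220) = 1.

gcd(469, 194) = 1; s = -91, t = 220 (check: 469·(-91) + 194·220 = 1).


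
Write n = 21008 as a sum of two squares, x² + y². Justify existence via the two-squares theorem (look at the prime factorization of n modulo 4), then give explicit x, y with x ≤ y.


Step 1: Factor n = 21008 = 2^4 · 13 · 101.
Step 2: Check the mod-4 condition on each prime factor: 2 = 2 (special); 13 ≡ 1 (mod 4), exponent 1; 101 ≡ 1 (mod 4), exponent 1.
All primes ≡ 3 (mod 4) appear to even exponent (or don't appear), so by the two-squares theorem n IS expressible as a sum of two squares.
Step 3: Build a representation. Group n = k² · m with k = 4 and m = 13 · 101 = 1313 (a product of primes ≡ 1 (mod 4)); a representation of m scales to one of n via (k·x)² + (k·y)² = k²(x² + y²). Each prime p ≡ 1 (mod 4) is itself a sum of two squares; find a² by testing p − a² for a perfect square:
  13: 13 − 1² = 12, 13 − 2² = 9 = 3² ⇒ 13 = 2² + 3².
  101: 101 − 1² = 100 = 10² ⇒ 101 = 1² + 10².
  Combine using the Brahmagupta–Fibonacci identity (a² + b²)(c² + d²) = (ac − bd)² + (ad + bc)² = (ac + bd)² + (ad − bc)²:
  13 · 101 = 1313: from (2² + 3²)(1² + 10²), take (2·1 − 3·10, 2·10 + 3·1) = (2 − 30, 20 + 3) = (-28, 23); dropping signs (only squares matter) gives (28, 23); check 28² + 23² = 784 + 529 = 1313 ✓.
  Scale by k = 4: (4·28, 4·23) = (112, 92).
Step 4: Order so x ≤ y and verify: 92² + 112² = 8464 + 12544 = 21008 = n. ✓

n = 21008 = 92² + 112² (one valid representation with x ≤ y).


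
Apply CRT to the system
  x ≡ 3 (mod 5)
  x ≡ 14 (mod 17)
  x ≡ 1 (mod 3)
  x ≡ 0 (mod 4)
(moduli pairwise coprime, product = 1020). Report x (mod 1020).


Product of moduli M = 5 · 17 · 3 · 4 = 1020.
Merge one congruence at a time:
  Start: x ≡ 3 (mod 5).
  Combine with x ≡ 14 (mod 17); new modulus lcm = 85.
    Write x = 3 + 5·t and substitute into x ≡ 14 (mod 17): 5·t ≡ 14 − 3 = 11 (mod 17).
    The inverse of 5 mod 17 is 7 (since 5·7 = 35 = 2·17 + 1), so t ≡ 7·11 = 77 ≡ 9 (mod 17).
    Then x = 3 + 5·9 = 48, valid modulo lcm(5, 17) = 85: x ≡ 48 (mod 85).
  Combine with x ≡ 1 (mod 3); new modulus lcm = 255.
    Write x = 48 + 85·t and substitute into x ≡ 1 (mod 3): 85·t ≡ 1 − 48 = -47 (mod 3).
    Reduce coefficients mod 3: 1·t ≡ 1 (mod 3).
    So t ≡ 1 (mod 3).
    Then x = 48 + 85·1 = 133, valid modulo lcm(85, 3) = 255: x ≡ 133 (mod 255).
  Combine with x ≡ 0 (mod 4); new modulus lcm = 1020.
    Write x = 133 + 255·t and substitute into x ≡ 0 (mod 4): 255·t ≡ 0 − 133 = -133 (mod 4).
    Reduce coefficients mod 4: 3·t ≡ 3 (mod 4).
    The inverse of 3 mod 4 is 3 (since 3·3 = 9 = 2·4 + 1), so t ≡ 3·3 = 9 ≡ 1 (mod 4).
    Then x = 133 + 255·1 = 388, valid modulo lcm(255, 4) = 1020: x ≡ 388 (mod 1020).
Verify against each original: 388 mod 5 = 3, 388 mod 17 = 14, 388 mod 3 = 1, 388 mod 4 = 0.

x ≡ 388 (mod 1020).


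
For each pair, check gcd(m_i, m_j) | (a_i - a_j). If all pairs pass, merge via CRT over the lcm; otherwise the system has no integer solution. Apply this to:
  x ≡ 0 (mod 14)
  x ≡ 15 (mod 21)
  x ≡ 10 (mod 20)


Moduli 14, 21, 20 are not pairwise coprime, so CRT works modulo lcm(m_i) when all pairwise compatibility conditions hold.
Pairwise compatibility: gcd(m_i, m_j) must divide a_i - a_j for every pair.
Merge one congruence at a time:
  Start: x ≡ 0 (mod 14).
  Combine with x ≡ 15 (mod 21): gcd(14, 21) = 7, and 15 - 0 = 15 is NOT divisible by 7.
    ⇒ system is inconsistent (no integer solution).

No solution (the system is inconsistent).


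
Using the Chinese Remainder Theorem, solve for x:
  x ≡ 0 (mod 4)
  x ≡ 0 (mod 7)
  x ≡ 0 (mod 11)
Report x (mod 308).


Moduli 4, 7, 11 are pairwise coprime; by CRT there is a unique solution modulo M = 4 · 7 · 11 = 308.
Solve pairwise, accumulating the modulus:
  Start with x ≡ 0 (mod 4).
  Combine with x ≡ 0 (mod 7): since gcd(4, 7) = 1, we get a unique residue mod 28.
    Write x = 0 + 4·t and substitute into x ≡ 0 (mod 7): 4·t ≡ 0 − 0 = 0 (mod 7).
    The inverse of 4 mod 7 is 2 (since 4·2 = 8 = 1·7 + 1), so t ≡ 2·0 = 0 ≡ 0 (mod 7).
    Then x = 0 + 4·0 = 0, valid modulo lcm(4, 7) = 28: x ≡ 0 (mod 28).
  Combine with x ≡ 0 (mod 11): since gcd(28, 11) = 1, we get a unique residue mod 308.
    Write x = 0 + 28·t and substitute into x ≡ 0 (mod 11): 28·t ≡ 0 − 0 = 0 (mod 11).
    Reduce coefficients mod 11: 6·t ≡ 0 (mod 11).
    The inverse of 6 mod 11 is 2 (since 6·2 = 12 = 1·11 + 1), so t ≡ 2·0 = 0 ≡ 0 (mod 11).
    Then x = 0 + 28·0 = 0, valid modulo lcm(28, 11) = 308: x ≡ 0 (mod 308).
Verify: 0 mod 4 = 0 ✓, 0 mod 7 = 0 ✓, 0 mod 11 = 0 ✓.

x ≡ 0 (mod 308).


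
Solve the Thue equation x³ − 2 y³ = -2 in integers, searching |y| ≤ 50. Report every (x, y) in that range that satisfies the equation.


The equation is x³ - 2y³ = -2. For fixed y, x³ = 2·y³ − 2, so a solution requires the RHS to be a perfect cube.
Strategy: iterate y from -50 to 50, compute RHS = 2·y³ − 2, and check whether it is a (positive or negative) perfect cube.
Check small values of y:
  y = 0: RHS = -2 is not a perfect cube.
  y = 1: RHS = 0 = (0)³ ⇒ x = 0 works.
  y = -1: RHS = -4 is not a perfect cube.
  y = 2: RHS = 14 is not a perfect cube.
  y = -2: RHS = -18 is not a perfect cube.
  y = 3: RHS = 52 is not a perfect cube.
  y = -3: RHS = -56 is not a perfect cube.
Continuing the search up to |y| = 50 finds no further solutions beyond those listed.
Collected solutions: (0, 1).

Solutions (with |y| ≤ 50): (0, 1).


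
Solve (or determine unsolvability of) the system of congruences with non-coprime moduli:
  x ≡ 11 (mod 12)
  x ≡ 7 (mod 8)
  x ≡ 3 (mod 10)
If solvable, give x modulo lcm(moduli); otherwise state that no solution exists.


Moduli 12, 8, 10 are not pairwise coprime, so CRT works modulo lcm(m_i) when all pairwise compatibility conditions hold.
Pairwise compatibility: gcd(m_i, m_j) must divide a_i - a_j for every pair.
Merge one congruence at a time:
  Start: x ≡ 11 (mod 12).
  Combine with x ≡ 7 (mod 8): gcd(12, 8) = 4; 7 - 11 = -4, which IS divisible by 4, so compatible.
    Write x = 11 + 12·t and substitute into x ≡ 7 (mod 8): 12·t ≡ 7 − 11 = -4 (mod 8).
    Divide the congruence (and modulus) by g = 4: 3·t ≡ -1 (mod 2).
    Reduce coefficients mod 2: 1·t ≡ 1 (mod 2).
    So t ≡ 1 (mod 2).
    Then x = 11 + 12·1 = 23, valid modulo lcm(12, 8) = 24: x ≡ 23 (mod 24).
  Combine with x ≡ 3 (mod 10): gcd(24, 10) = 2; 3 - 23 = -20, which IS divisible by 2, so compatible.
    Write x = 23 + 24·t and substitute into x ≡ 3 (mod 10): 24·t ≡ 3 − 23 = -20 (mod 10).
    Divide the congruence (and modulus) by g = 2: 12·t ≡ -10 (mod 5).
    Reduce coefficients mod 5: 2·t ≡ 0 (mod 5).
    The inverse of 2 mod 5 is 3 (since 2·3 = 6 = 1·5 + 1), so t ≡ 3·0 = 0 ≡ 0 (mod 5).
    Then x = 23 + 24·0 = 23, valid modulo lcm(24, 10) = 120: x ≡ 23 (mod 120).
Verify: 23 mod 12 = 11, 23 mod 8 = 7, 23 mod 10 = 3.

x ≡ 23 (mod 120).


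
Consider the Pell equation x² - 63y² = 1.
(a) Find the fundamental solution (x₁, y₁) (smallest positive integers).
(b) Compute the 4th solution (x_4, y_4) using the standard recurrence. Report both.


Step 1: Find the fundamental solution (x₁, y₁) of x² - 63y² = 1.
  Expand √63 as a continued fraction. a₀ = ⌊√63⌋ = 7; iterate m_{k+1} = d_k·a_k − m_k, d_{k+1} = (63 − m_{k+1}²)/d_k, a_{k+1} = ⌊(a₀ + m_{k+1})/d_{k+1}⌋ (starting m₀ = 0, d₀ = 1), with convergents p_k = a_k·p_{k-1} + p_{k-2}, q_k = a_k·q_{k-1} + q_{k-2} (p₋₁ = 1, q₋₁ = 0):
  k = 0: a₀ = 7; p₀/q₀ = 7/1; p₀² − 63·q₀² = 49 − 63 = -14.
  k = 1: m = 7, d = 14, a = ⌊(7 + 7)/14⌋ = 1; p/q = (1·7 + 1)/(1·1 + 0) = 8/1; p² − 63·q² = 64 − 63 = 1.
  The first convergent with p² − 63·q² = 1 gives the fundamental solution (x₁, y₁) = (8, 1).
Step 2: Apply the recurrence (x_{n+1}, y_{n+1}) = (x₁x_n + 63y₁y_n, x₁y_n + y₁x_n) repeatedly.
  From (x_1, y_1) = (8, 1): x_2 = 8·8 + 63·1·1 = 127; y_2 = 8·1 + 1·8 = 16.
  From (x_2, y_2) = (127, 16): x_3 = 8·127 + 63·1·16 = 2024; y_3 = 8·16 + 1·127 = 255.
  From (x_3, y_3) = (2024, 255): x_4 = 8·2024 + 63·1·255 = 32257; y_4 = 8·255 + 1·2024 = 4064.
Step 3: Verify x_4² - 63·y_4² = 1040514049 - 1040514048 = 1 (should be 1). ✓

(x_1, y_1) = (8, 1); (x_4, y_4) = (32257, 4064).


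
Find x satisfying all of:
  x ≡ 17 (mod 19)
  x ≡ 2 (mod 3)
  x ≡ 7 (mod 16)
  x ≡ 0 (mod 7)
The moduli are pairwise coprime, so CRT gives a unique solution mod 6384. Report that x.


Product of moduli M = 19 · 3 · 16 · 7 = 6384.
Merge one congruence at a time:
  Start: x ≡ 17 (mod 19).
  Combine with x ≡ 2 (mod 3); new modulus lcm = 57.
    Write x = 17 + 19·t and substitute into x ≡ 2 (mod 3): 19·t ≡ 2 − 17 = -15 (mod 3).
    Reduce coefficients mod 3: 1·t ≡ 0 (mod 3).
    So t ≡ 0 (mod 3).
    Then x = 17 + 19·0 = 17, valid modulo lcm(19, 3) = 57: x ≡ 17 (mod 57).
  Combine with x ≡ 7 (mod 16); new modulus lcm = 912.
    Write x = 17 + 57·t and substitute into x ≡ 7 (mod 16): 57·t ≡ 7 − 17 = -10 (mod 16).
    Reduce coefficients mod 16: 9·t ≡ 6 (mod 16).
    The inverse of 9 mod 16 is 9 (since 9·9 = 81 = 5·16 + 1), so t ≡ 9·6 = 54 ≡ 6 (mod 16).
    Then x = 17 + 57·6 = 359, valid modulo lcm(57, 16) = 912: x ≡ 359 (mod 912).
  Combine with x ≡ 0 (mod 7); new modulus lcm = 6384.
    Write x = 359 + 912·t and substitute into x ≡ 0 (mod 7): 912·t ≡ 0 − 359 = -359 (mod 7).
    Reduce coefficients mod 7: 2·t ≡ 5 (mod 7).
    The inverse of 2 mod 7 is 4 (since 2·4 = 8 = 1·7 + 1), so t ≡ 4·5 = 20 ≡ 6 (mod 7).
    Then x = 359 + 912·6 = 5831, valid modulo lcm(912, 7) = 6384: x ≡ 5831 (mod 6384).
Verify against each original: 5831 mod 19 = 17, 5831 mod 3 = 2, 5831 mod 16 = 7, 5831 mod 7 = 0.

x ≡ 5831 (mod 6384).


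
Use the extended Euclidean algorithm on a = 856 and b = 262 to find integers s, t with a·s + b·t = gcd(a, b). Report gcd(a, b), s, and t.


Euclidean algorithm on (856, 262) — divide until remainder is 0:
  856 = 3 · 262 + 70
  262 = 3 · 70 + 52
  70 = 1 · 52 + 18
  52 = 2 · 18 + 16
  18 = 1 · 16 + 2
  16 = 8 · 2 + 0
gcd(856, 262) = 2.
Track Bezout coefficients alongside the remainders: start with r₀ = 856 = a·1 + b·0 (s = 1, t = 0) and r₁ = 262 = a·0 + b·1 (s = 0, t = 1); each new remainder r_{k+1} = r_{k-1} − q_k·r_k inherits s_{k+1} = s_{k-1} − q_k·s_k, t_{k+1} = t_{k-1} − q_k·t_k, so r_k = a·s_k + b·t_k at every step:
  q = 3: r = 70, s = 1 − 3·0 = 1, t = 0 − 3·1 = -3  (check: 856·1 + 262·(-3) = 70)
  q = 3: r = 52, s = 0 − 3·1 = -3, t = 1 − 3·(-3) = 10  (check: 856·(-3) + 262·10 = 52)
  q = 1: r = 18, s = 1 − 1·(-3) = 4, t = -3 − 1·10 = -13  (check: 856·4 + 262·(-13) = 18)
  q = 2: r = 16, s = -3 − 2·4 = -11, t = 10 − 2·(-13) = 36  (check: 856·(-11) + 262·36 = 16)
  q = 1: r = 2, s = 4 − 1·(-11) = 15, t = -13 − 1·36 = -49  (check: 856·15 + 262·(-49) = 2)
The row with r = 2 (the gcd) gives the Bezout coefficients s = 15, t = -49.
Result: 856 · (15) + 262 · (-49) = 2.

gcd(856, 262) = 2; s = 15, t = -49 (check: 856·15 + 262·(-49) = 2).
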